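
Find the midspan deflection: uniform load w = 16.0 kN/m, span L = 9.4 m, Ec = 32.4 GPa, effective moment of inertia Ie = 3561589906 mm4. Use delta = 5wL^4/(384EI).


Convert: L = 9.4 m = 9400 mm, Ec = 32.4 GPa = 32400 MPa
delta = 5 * 16.0 * 9400^4 / (384 * 32400 * 3561589906)
= 14.1 mm

14.1


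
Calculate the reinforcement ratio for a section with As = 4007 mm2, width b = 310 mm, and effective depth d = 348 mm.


rho = As / (b * d)
= 4007 / (310 * 348)
= 0.0371

0.0371


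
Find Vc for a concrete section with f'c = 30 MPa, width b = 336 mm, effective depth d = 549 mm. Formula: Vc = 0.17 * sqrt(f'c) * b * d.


Vc = 0.17 * sqrt(30) * 336 * 549 / 1000
= 171.76 kN

171.76


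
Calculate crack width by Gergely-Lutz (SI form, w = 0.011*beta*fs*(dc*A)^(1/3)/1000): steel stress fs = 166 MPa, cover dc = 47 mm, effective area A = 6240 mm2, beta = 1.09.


w = 0.011 * beta * fs * (dc * A)^(1/3) / 1000
= 0.011 * 1.09 * 166 * (47 * 6240)^(1/3) / 1000
= 0.132 mm

0.132


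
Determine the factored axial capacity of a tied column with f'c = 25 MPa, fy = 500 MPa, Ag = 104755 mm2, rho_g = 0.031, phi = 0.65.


Ast = rho * Ag = 0.031 * 104755 = 3247.405 mm2
phi*Pn = 0.65 * 0.80 * (0.85 * 25 * (104755 - 3247.405) + 500 * 3247.405) / 1000
= 1965.98 kN

1965.98


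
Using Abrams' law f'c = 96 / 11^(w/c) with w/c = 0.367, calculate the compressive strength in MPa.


f'c = 96 / 11^0.367
= 96 / 2.411
= 39.82 MPa

39.82


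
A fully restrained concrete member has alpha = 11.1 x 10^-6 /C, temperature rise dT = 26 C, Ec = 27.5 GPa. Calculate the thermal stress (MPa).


sigma = alpha * dT * Ec
= 11.1e-6 * 26 * 27.5 * 1000
= 7.936 MPa

7.936


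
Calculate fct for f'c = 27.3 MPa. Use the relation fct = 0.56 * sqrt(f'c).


fct = 0.56 * sqrt(27.3)
= 0.56 * 5.225
= 2.926 MPa

2.926


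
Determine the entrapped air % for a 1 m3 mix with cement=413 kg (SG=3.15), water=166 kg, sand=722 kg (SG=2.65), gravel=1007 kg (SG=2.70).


Vol cement = 413 / (3.15 * 1000) = 0.131111 m3
Vol water = 166 / 1000 = 0.166 m3
Vol sand = 722 / (2.65 * 1000) = 0.272453 m3
Vol gravel = 1007 / (2.70 * 1000) = 0.372963 m3
Total solid + water volume = 0.942527 m3
Air = (1 - 0.942527) * 100 = 5.75%

5.75


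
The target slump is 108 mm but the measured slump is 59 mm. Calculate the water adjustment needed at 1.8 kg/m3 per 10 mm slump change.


Difference = 108 - 59 = 49 mm
Water adjustment = 49 * 1.8 / 10 = 8.8 kg/m3

8.8


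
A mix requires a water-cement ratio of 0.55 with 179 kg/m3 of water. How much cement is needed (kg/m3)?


Cement = water / (w/c)
= 179 / 0.55
= 325.5 kg/m3

325.5


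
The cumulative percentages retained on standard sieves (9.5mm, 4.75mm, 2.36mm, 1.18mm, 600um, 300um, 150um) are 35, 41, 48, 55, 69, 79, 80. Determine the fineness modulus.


FM = sum(cumulative % retained) / 100
= 407 / 100
= 4.07

4.07


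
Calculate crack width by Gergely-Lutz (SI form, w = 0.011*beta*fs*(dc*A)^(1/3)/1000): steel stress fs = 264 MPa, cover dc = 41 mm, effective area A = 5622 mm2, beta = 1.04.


w = 0.011 * beta * fs * (dc * A)^(1/3) / 1000
= 0.011 * 1.04 * 264 * (41 * 5622)^(1/3) / 1000
= 0.185 mm

0.185


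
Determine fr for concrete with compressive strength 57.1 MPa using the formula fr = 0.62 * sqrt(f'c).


fr = 0.62 * sqrt(57.1)
= 4.685 MPa

4.685


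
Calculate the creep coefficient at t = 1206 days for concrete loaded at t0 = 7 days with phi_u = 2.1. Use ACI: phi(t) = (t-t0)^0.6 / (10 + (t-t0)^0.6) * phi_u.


dt = 1206 - 7 = 1199
phi = 1199^0.6 / (10 + 1199^0.6) * 2.1
= 1.839

1.839


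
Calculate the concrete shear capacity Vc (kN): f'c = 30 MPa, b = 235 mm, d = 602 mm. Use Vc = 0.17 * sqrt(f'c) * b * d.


Vc = 0.17 * sqrt(30) * 235 * 602 / 1000
= 131.73 kN

131.73


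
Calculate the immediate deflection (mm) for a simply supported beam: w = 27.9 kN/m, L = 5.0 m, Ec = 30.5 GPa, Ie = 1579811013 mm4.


Convert: L = 5.0 m = 5000 mm, Ec = 30.5 GPa = 30500 MPa
delta = 5 * 27.9 * 5000^4 / (384 * 30500 * 1579811013)
= 4.71 mm

4.71


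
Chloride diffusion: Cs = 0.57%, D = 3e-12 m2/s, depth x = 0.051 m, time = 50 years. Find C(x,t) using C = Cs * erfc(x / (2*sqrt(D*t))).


t_seconds = 50 * 365.25 * 24 * 3600 = 1577880000.0 s
arg = 0.051 / (2 * sqrt(3e-12 * 1577880000.0))
= 0.3706
erfc(0.3706) = 0.6002
C = 0.57 * 0.6002 = 0.3421%

0.3421


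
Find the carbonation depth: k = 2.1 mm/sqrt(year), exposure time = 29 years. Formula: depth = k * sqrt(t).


depth = k * sqrt(t)
= 2.1 * sqrt(29)
= 11.31 mm

11.31


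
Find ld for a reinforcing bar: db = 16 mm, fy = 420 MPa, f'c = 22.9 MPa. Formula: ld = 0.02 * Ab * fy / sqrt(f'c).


Ab = pi * 16^2 / 4 = 201.062 mm2
ld = 0.02 * 201.062 * 420 / sqrt(22.9)
= 352.9 mm

352.9


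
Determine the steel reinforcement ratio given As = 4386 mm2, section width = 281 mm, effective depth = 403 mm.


rho = As / (b * d)
= 4386 / (281 * 403)
= 0.0387

0.0387


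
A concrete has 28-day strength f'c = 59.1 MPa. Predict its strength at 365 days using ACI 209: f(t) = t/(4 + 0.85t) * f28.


f(365) = 365 / (4 + 0.85 * 365) * 59.1
= 365 / 314.25 * 59.1
= 68.64 MPa

68.64


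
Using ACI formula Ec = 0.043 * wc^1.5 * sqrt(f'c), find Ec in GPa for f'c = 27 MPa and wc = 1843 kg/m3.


Ec = 0.043 * 1843^1.5 * sqrt(27) / 1000
= 17.68 GPa

17.68


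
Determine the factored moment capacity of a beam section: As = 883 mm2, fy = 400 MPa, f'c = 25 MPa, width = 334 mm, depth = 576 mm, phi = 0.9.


a = As * fy / (0.85 * f'c * b)
= 883 * 400 / (0.85 * 25 * 334)
= 49.764 mm
Mn = As * fy * (d - a/2) / 10^6
= 194.6549 kN-m
phi*Mn = 0.9 * 194.6549 = 175.19 kN-m

175.19


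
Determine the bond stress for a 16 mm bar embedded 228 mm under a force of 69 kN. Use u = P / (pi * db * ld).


u = P / (pi * db * ld)
= 69 * 1000 / (pi * 16 * 228)
= 6.021 MPa

6.021


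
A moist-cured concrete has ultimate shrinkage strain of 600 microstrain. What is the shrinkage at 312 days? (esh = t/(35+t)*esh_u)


esh(312) = 312 / (35 + 312) * 600
= 312 / 347 * 600
= 539.5 microstrain

539.5


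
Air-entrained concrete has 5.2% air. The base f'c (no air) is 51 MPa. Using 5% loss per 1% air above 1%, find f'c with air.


Strength loss = (5.2 - 1) * 5 = 21.0%
f'c = 51 * (1 - 21.0/100)
= 40.29 MPa

40.29


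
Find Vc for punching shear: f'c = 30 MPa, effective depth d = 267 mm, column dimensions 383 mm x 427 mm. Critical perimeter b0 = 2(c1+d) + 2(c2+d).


b0 = 2*(383 + 267) + 2*(427 + 267) = 2688 mm
Vc = 0.33 * sqrt(30) * 2688 * 267 / 1000
= 1297.22 kN

1297.22


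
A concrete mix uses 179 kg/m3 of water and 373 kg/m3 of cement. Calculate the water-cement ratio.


w/c = water / cement
w/c = 179 / 373 = 0.48

0.48


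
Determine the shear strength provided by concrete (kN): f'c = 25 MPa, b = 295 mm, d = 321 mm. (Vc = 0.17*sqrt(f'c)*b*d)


Vc = 0.17 * sqrt(25) * 295 * 321 / 1000
= 80.49 kN

80.49


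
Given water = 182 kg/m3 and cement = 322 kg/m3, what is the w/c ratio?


w/c = water / cement
w/c = 182 / 322 = 0.565

0.565


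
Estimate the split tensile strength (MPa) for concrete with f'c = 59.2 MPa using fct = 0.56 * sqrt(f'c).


fct = 0.56 * sqrt(59.2)
= 0.56 * 7.694
= 4.309 MPa

4.309


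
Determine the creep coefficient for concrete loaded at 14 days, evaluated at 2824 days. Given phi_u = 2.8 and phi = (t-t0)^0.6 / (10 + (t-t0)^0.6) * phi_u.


dt = 2824 - 14 = 2810
phi = 2810^0.6 / (10 + 2810^0.6) * 2.8
= 2.58

2.58


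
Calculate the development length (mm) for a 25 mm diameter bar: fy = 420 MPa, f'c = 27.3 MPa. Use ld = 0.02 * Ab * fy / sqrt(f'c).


Ab = pi * 25^2 / 4 = 490.874 mm2
ld = 0.02 * 490.874 * 420 / sqrt(27.3)
= 789.2 mm

789.2


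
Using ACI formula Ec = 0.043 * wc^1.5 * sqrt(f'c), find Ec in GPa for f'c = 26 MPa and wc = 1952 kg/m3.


Ec = 0.043 * 1952^1.5 * sqrt(26) / 1000
= 18.91 GPa

18.91


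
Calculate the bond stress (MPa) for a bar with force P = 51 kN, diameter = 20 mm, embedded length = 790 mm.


u = P / (pi * db * ld)
= 51 * 1000 / (pi * 20 * 790)
= 1.027 MPa

1.027


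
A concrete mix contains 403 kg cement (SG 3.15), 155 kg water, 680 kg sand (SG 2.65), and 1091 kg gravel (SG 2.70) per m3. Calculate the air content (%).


Vol cement = 403 / (3.15 * 1000) = 0.127937 m3
Vol water = 155 / 1000 = 0.155 m3
Vol sand = 680 / (2.65 * 1000) = 0.256604 m3
Vol gravel = 1091 / (2.70 * 1000) = 0.404074 m3
Total solid + water volume = 0.943614 m3
Air = (1 - 0.943614) * 100 = 5.64%

5.64


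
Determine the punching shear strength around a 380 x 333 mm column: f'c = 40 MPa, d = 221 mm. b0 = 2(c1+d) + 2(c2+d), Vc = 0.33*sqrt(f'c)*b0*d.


b0 = 2*(380 + 221) + 2*(333 + 221) = 2310 mm
Vc = 0.33 * sqrt(40) * 2310 * 221 / 1000
= 1065.49 kN

1065.49


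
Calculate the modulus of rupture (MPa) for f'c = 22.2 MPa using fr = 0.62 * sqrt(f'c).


fr = 0.62 * sqrt(22.2)
= 2.921 MPa

2.921


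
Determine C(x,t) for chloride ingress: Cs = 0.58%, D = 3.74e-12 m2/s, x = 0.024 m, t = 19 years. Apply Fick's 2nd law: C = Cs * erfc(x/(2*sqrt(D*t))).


t_seconds = 19 * 365.25 * 24 * 3600 = 599594400.0 s
arg = 0.024 / (2 * sqrt(3.74e-12 * 599594400.0))
= 0.2534
erfc(0.2534) = 0.7201
C = 0.58 * 0.7201 = 0.4176%

0.4176


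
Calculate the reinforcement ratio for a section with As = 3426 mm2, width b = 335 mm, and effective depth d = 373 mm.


rho = As / (b * d)
= 3426 / (335 * 373)
= 0.0274

0.0274


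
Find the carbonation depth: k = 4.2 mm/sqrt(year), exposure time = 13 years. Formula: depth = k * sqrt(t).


depth = k * sqrt(t)
= 4.2 * sqrt(13)
= 15.14 mm

15.14


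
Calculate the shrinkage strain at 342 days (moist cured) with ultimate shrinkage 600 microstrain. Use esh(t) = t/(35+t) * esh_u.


esh(342) = 342 / (35 + 342) * 600
= 342 / 377 * 600
= 544.3 microstrain

544.3


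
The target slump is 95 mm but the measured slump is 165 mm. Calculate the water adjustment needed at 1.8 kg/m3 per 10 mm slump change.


Difference = 95 - 165 = -70 mm
Water adjustment = -70 * 1.8 / 10 = -12.6 kg/m3

-12.6


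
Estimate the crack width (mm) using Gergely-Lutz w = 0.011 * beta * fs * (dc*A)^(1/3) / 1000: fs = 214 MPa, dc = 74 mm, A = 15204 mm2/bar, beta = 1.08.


w = 0.011 * beta * fs * (dc * A)^(1/3) / 1000
= 0.011 * 1.08 * 214 * (74 * 15204)^(1/3) / 1000
= 0.264 mm

0.264


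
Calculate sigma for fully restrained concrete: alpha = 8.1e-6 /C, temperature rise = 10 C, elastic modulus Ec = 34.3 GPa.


sigma = alpha * dT * Ec
= 8.1e-6 * 10 * 34.3 * 1000
= 2.778 MPa

2.778


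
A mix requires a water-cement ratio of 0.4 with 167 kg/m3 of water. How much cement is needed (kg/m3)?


Cement = water / (w/c)
= 167 / 0.4
= 417.5 kg/m3

417.5


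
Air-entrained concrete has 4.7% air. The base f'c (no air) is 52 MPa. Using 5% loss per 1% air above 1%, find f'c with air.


Strength loss = (4.7 - 1) * 5 = 18.5%
f'c = 52 * (1 - 18.5/100)
= 42.38 MPa

42.38


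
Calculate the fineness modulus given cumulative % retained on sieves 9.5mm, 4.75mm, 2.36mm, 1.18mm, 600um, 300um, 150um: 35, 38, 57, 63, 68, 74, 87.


FM = sum(cumulative % retained) / 100
= 422 / 100
= 4.22

4.22


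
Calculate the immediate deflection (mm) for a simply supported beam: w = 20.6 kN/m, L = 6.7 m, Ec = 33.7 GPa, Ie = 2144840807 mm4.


Convert: L = 6.7 m = 6700 mm, Ec = 33.7 GPa = 33700 MPa
delta = 5 * 20.6 * 6700^4 / (384 * 33700 * 2144840807)
= 7.48 mm

7.48


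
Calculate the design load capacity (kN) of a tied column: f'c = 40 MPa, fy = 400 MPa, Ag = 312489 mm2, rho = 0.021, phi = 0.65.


Ast = rho * Ag = 0.021 * 312489 = 6562.269 mm2
phi*Pn = 0.65 * 0.80 * (0.85 * 40 * (312489 - 6562.269) + 400 * 6562.269) / 1000
= 6773.74 kN

6773.74


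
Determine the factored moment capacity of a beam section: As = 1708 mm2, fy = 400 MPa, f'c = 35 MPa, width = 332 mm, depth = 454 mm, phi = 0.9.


a = As * fy / (0.85 * f'c * b)
= 1708 * 400 / (0.85 * 35 * 332)
= 69.1708 mm
Mn = As * fy * (d - a/2) / 10^6
= 286.5441 kN-m
phi*Mn = 0.9 * 286.5441 = 257.89 kN-m

257.89


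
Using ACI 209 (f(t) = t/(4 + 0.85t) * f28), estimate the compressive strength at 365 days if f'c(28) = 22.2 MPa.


f(365) = 365 / (4 + 0.85 * 365) * 22.2
= 365 / 314.25 * 22.2
= 25.79 MPa

25.79


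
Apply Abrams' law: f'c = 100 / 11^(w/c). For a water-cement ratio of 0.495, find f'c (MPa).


f'c = 100 / 11^0.495
= 100 / 3.277
= 30.51 MPa

30.51


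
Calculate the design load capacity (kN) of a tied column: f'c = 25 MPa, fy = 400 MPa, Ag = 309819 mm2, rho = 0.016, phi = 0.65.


Ast = rho * Ag = 0.016 * 309819 = 4957.104 mm2
phi*Pn = 0.65 * 0.80 * (0.85 * 25 * (309819 - 4957.104) + 400 * 4957.104) / 1000
= 4399.8 kN

4399.8


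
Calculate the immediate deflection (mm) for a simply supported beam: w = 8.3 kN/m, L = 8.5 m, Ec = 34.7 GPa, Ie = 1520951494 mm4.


Convert: L = 8.5 m = 8500 mm, Ec = 34.7 GPa = 34700 MPa
delta = 5 * 8.3 * 8500^4 / (384 * 34700 * 1520951494)
= 10.69 mm

10.69


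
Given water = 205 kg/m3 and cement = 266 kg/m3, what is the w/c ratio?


w/c = water / cement
w/c = 205 / 266 = 0.771

0.771


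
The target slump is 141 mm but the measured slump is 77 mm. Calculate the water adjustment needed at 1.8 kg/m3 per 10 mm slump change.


Difference = 141 - 77 = 64 mm
Water adjustment = 64 * 1.8 / 10 = 11.5 kg/m3

11.5


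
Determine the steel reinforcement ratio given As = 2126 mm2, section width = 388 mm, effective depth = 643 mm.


rho = As / (b * d)
= 2126 / (388 * 643)
= 0.0085

0.0085


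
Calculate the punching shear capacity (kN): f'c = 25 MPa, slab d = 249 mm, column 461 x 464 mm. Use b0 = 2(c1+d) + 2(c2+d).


b0 = 2*(461 + 249) + 2*(464 + 249) = 2846 mm
Vc = 0.33 * sqrt(25) * 2846 * 249 / 1000
= 1169.28 kN

1169.28


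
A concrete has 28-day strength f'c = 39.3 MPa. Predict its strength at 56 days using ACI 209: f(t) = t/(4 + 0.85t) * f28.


f(56) = 56 / (4 + 0.85 * 56) * 39.3
= 56 / 51.6 * 39.3
= 42.65 MPa

42.65


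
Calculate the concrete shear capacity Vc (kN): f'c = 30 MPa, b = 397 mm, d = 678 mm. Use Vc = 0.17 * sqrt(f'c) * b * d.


Vc = 0.17 * sqrt(30) * 397 * 678 / 1000
= 250.63 kN

250.63


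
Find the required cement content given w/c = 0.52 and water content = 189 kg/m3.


Cement = water / (w/c)
= 189 / 0.52
= 363.5 kg/m3

363.5


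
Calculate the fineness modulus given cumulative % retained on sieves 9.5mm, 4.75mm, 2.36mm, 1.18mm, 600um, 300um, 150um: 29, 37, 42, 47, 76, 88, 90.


FM = sum(cumulative % retained) / 100
= 409 / 100
= 4.09

4.09


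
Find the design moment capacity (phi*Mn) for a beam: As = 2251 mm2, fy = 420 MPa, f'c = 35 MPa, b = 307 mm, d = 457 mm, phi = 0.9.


a = As * fy / (0.85 * f'c * b)
= 2251 * 420 / (0.85 * 35 * 307)
= 103.5141 mm
Mn = As * fy * (d - a/2) / 10^6
= 383.1248 kN-m
phi*Mn = 0.9 * 383.1248 = 344.81 kN-m

344.81


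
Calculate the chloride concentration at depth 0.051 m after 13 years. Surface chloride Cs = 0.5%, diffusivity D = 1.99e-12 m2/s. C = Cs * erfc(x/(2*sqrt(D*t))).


t_seconds = 13 * 365.25 * 24 * 3600 = 410248800.0 s
arg = 0.051 / (2 * sqrt(1.99e-12 * 410248800.0))
= 0.8925
erfc(0.8925) = 0.2069
C = 0.5 * 0.2069 = 0.1035%

0.1035


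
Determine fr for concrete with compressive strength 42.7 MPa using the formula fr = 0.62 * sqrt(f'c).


fr = 0.62 * sqrt(42.7)
= 4.051 MPa

4.051


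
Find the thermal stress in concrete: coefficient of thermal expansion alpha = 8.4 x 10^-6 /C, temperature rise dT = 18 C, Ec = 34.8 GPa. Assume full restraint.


sigma = alpha * dT * Ec
= 8.4e-6 * 18 * 34.8 * 1000
= 5.262 MPa

5.262


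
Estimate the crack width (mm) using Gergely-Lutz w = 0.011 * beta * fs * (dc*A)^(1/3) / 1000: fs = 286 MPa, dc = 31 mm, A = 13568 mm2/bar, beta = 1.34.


w = 0.011 * beta * fs * (dc * A)^(1/3) / 1000
= 0.011 * 1.34 * 286 * (31 * 13568)^(1/3) / 1000
= 0.316 mm

0.316


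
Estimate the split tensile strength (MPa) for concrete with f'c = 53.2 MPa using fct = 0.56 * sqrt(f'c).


fct = 0.56 * sqrt(53.2)
= 0.56 * 7.294
= 4.085 MPa

4.085


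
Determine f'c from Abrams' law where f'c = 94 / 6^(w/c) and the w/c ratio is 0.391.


f'c = 94 / 6^0.391
= 94 / 2.015
= 46.65 MPa

46.65


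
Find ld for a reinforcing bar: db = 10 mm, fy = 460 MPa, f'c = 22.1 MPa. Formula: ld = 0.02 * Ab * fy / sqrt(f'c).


Ab = pi * 10^2 / 4 = 78.54 mm2
ld = 0.02 * 78.54 * 460 / sqrt(22.1)
= 153.7 mm

153.7


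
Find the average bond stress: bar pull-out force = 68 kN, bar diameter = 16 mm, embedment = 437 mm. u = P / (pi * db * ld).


u = P / (pi * db * ld)
= 68 * 1000 / (pi * 16 * 437)
= 3.096 MPa

3.096


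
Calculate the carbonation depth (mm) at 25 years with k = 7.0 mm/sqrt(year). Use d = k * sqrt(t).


depth = k * sqrt(t)
= 7.0 * sqrt(25)
= 35.0 mm

35.0


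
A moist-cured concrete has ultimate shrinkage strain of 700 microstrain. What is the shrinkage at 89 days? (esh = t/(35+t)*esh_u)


esh(89) = 89 / (35 + 89) * 700
= 89 / 124 * 700
= 502.4 microstrain

502.4


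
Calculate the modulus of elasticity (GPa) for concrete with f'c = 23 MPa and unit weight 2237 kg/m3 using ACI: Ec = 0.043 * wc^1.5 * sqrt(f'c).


Ec = 0.043 * 2237^1.5 * sqrt(23) / 1000
= 21.82 GPa

21.82


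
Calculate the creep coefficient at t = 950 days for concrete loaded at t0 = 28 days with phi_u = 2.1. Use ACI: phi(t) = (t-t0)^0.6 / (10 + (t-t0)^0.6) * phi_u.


dt = 950 - 28 = 922
phi = 922^0.6 / (10 + 922^0.6) * 2.1
= 1.8

1.8


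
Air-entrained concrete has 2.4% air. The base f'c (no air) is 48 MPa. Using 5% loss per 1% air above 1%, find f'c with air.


Strength loss = (2.4 - 1) * 5 = 7.0%
f'c = 48 * (1 - 7.0/100)
= 44.64 MPa

44.64


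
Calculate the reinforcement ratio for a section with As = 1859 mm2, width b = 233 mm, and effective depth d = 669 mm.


rho = As / (b * d)
= 1859 / (233 * 669)
= 0.0119

0.0119


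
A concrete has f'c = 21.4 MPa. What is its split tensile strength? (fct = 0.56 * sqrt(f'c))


fct = 0.56 * sqrt(21.4)
= 0.56 * 4.626
= 2.591 MPa

2.591


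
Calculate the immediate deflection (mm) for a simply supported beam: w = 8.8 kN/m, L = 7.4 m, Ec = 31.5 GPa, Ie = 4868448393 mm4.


Convert: L = 7.4 m = 7400 mm, Ec = 31.5 GPa = 31500 MPa
delta = 5 * 8.8 * 7400^4 / (384 * 31500 * 4868448393)
= 2.24 mm

2.24


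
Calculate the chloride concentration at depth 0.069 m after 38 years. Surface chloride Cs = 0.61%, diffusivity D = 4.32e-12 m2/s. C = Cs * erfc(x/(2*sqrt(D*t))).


t_seconds = 38 * 365.25 * 24 * 3600 = 1199188800.0 s
arg = 0.069 / (2 * sqrt(4.32e-12 * 1199188800.0))
= 0.4793
erfc(0.4793) = 0.4979
C = 0.61 * 0.4979 = 0.3037%

0.3037


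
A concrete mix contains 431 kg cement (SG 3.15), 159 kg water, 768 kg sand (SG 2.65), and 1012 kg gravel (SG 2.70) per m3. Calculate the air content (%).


Vol cement = 431 / (3.15 * 1000) = 0.136825 m3
Vol water = 159 / 1000 = 0.159 m3
Vol sand = 768 / (2.65 * 1000) = 0.289811 m3
Vol gravel = 1012 / (2.70 * 1000) = 0.374815 m3
Total solid + water volume = 0.960452 m3
Air = (1 - 0.960452) * 100 = 3.95%

3.95


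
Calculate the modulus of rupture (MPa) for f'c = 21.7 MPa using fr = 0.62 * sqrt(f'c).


fr = 0.62 * sqrt(21.7)
= 2.888 MPa

2.888


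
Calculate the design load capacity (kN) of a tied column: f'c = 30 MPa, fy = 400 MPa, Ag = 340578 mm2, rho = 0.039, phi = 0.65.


Ast = rho * Ag = 0.039 * 340578 = 13282.542 mm2
phi*Pn = 0.65 * 0.80 * (0.85 * 30 * (340578 - 13282.542) + 400 * 13282.542) / 1000
= 7102.71 kN

7102.71


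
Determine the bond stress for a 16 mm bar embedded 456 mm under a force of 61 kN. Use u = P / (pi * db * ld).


u = P / (pi * db * ld)
= 61 * 1000 / (pi * 16 * 456)
= 2.661 MPa

2.661


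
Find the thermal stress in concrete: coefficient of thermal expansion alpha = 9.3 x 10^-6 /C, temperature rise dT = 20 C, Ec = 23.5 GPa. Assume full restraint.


sigma = alpha * dT * Ec
= 9.3e-6 * 20 * 23.5 * 1000
= 4.371 MPa

4.371


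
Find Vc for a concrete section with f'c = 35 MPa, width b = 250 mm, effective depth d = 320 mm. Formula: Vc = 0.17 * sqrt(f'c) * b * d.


Vc = 0.17 * sqrt(35) * 250 * 320 / 1000
= 80.46 kN

80.46


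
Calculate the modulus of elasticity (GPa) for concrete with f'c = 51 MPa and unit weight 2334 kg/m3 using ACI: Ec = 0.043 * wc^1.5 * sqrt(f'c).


Ec = 0.043 * 2334^1.5 * sqrt(51) / 1000
= 34.63 GPa

34.63


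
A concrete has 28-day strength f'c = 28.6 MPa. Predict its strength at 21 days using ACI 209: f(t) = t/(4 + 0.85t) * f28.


f(21) = 21 / (4 + 0.85 * 21) * 28.6
= 21 / 21.85 * 28.6
= 27.49 MPa

27.49


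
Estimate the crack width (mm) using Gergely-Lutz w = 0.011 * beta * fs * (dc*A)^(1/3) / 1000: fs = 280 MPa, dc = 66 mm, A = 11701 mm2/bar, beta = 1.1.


w = 0.011 * beta * fs * (dc * A)^(1/3) / 1000
= 0.011 * 1.1 * 280 * (66 * 11701)^(1/3) / 1000
= 0.311 mm

0.311


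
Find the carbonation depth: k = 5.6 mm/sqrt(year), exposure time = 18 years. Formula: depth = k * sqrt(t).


depth = k * sqrt(t)
= 5.6 * sqrt(18)
= 23.76 mm

23.76


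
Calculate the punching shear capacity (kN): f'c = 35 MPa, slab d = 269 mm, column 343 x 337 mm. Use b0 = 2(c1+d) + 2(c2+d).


b0 = 2*(343 + 269) + 2*(337 + 269) = 2436 mm
Vc = 0.33 * sqrt(35) * 2436 * 269 / 1000
= 1279.32 kN

1279.32


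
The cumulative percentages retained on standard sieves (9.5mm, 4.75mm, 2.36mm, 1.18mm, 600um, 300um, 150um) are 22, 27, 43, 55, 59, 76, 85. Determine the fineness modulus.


FM = sum(cumulative % retained) / 100
= 367 / 100
= 3.67

3.67


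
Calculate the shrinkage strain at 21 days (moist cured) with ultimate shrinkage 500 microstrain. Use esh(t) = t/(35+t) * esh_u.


esh(21) = 21 / (35 + 21) * 500
= 21 / 56 * 500
= 187.5 microstrain

187.5


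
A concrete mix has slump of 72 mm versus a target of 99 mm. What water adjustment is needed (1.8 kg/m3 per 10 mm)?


Difference = 99 - 72 = 27 mm
Water adjustment = 27 * 1.8 / 10 = 4.9 kg/m3

4.9


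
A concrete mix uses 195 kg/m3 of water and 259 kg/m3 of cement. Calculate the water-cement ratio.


w/c = water / cement
w/c = 195 / 259 = 0.753

0.753


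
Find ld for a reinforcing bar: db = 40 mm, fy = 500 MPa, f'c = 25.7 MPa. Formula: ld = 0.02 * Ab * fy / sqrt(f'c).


Ab = pi * 40^2 / 4 = 1256.637 mm2
ld = 0.02 * 1256.637 * 500 / sqrt(25.7)
= 2478.8 mm

2478.8


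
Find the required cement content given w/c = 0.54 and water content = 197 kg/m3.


Cement = water / (w/c)
= 197 / 0.54
= 364.8 kg/m3

364.8


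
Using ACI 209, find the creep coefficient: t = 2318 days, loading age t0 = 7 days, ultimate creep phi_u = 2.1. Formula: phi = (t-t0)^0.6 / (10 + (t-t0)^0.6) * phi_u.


dt = 2318 - 7 = 2311
phi = 2311^0.6 / (10 + 2311^0.6) * 2.1
= 1.916

1.916


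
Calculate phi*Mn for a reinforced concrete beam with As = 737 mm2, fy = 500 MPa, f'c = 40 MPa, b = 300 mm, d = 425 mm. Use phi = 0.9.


a = As * fy / (0.85 * f'c * b)
= 737 * 500 / (0.85 * 40 * 300)
= 36.1275 mm
Mn = As * fy * (d - a/2) / 10^6
= 149.956 kN-m
phi*Mn = 0.9 * 149.956 = 134.96 kN-m

134.96


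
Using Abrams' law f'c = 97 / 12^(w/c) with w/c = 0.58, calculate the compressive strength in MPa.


f'c = 97 / 12^0.58
= 97 / 4.226
= 22.95 MPa

22.95


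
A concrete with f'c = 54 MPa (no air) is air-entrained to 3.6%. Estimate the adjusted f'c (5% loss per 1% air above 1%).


Strength loss = (3.6 - 1) * 5 = 13.0%
f'c = 54 * (1 - 13.0/100)
= 46.98 MPa

46.98


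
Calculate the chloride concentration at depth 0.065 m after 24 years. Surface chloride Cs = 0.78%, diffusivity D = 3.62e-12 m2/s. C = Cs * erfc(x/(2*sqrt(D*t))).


t_seconds = 24 * 365.25 * 24 * 3600 = 757382400.0 s
arg = 0.065 / (2 * sqrt(3.62e-12 * 757382400.0))
= 0.6207
erfc(0.6207) = 0.3801
C = 0.78 * 0.3801 = 0.2964%

0.2964


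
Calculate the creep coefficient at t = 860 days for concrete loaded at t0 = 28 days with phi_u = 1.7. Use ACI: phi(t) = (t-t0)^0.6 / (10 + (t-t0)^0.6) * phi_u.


dt = 860 - 28 = 832
phi = 832^0.6 / (10 + 832^0.6) * 1.7
= 1.444

1.444


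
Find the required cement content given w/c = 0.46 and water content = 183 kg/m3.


Cement = water / (w/c)
= 183 / 0.46
= 397.8 kg/m3

397.8


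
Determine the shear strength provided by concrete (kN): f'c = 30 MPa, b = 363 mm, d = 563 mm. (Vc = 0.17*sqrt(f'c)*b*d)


Vc = 0.17 * sqrt(30) * 363 * 563 / 1000
= 190.29 kN

190.29


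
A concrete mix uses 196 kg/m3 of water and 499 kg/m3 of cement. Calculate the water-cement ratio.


w/c = water / cement
w/c = 196 / 499 = 0.393

0.393


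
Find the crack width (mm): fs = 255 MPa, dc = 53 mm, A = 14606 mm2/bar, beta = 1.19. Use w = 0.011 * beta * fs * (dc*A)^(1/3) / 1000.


w = 0.011 * beta * fs * (dc * A)^(1/3) / 1000
= 0.011 * 1.19 * 255 * (53 * 14606)^(1/3) / 1000
= 0.306 mm

0.306


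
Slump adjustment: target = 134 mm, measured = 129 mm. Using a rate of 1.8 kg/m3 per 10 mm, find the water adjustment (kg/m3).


Difference = 134 - 129 = 5 mm
Water adjustment = 5 * 1.8 / 10 = 0.9 kg/m3

0.9


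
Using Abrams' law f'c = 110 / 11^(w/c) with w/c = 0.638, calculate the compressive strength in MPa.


f'c = 110 / 11^0.638
= 110 / 4.618
= 23.82 MPa

23.82


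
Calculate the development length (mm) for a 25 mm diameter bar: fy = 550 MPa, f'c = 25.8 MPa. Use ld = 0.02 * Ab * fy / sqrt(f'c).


Ab = pi * 25^2 / 4 = 490.874 mm2
ld = 0.02 * 490.874 * 550 / sqrt(25.8)
= 1063.0 mm

1063.0


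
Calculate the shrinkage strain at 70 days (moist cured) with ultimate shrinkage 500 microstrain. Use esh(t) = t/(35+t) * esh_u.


esh(70) = 70 / (35 + 70) * 500
= 70 / 105 * 500
= 333.3 microstrain

333.3


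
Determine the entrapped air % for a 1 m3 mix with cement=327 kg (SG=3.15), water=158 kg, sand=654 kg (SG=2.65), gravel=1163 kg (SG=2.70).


Vol cement = 327 / (3.15 * 1000) = 0.10381 m3
Vol water = 158 / 1000 = 0.158 m3
Vol sand = 654 / (2.65 * 1000) = 0.246792 m3
Vol gravel = 1163 / (2.70 * 1000) = 0.430741 m3
Total solid + water volume = 0.939343 m3
Air = (1 - 0.939343) * 100 = 6.07%

6.07


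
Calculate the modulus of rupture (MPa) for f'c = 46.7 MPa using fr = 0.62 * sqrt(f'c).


fr = 0.62 * sqrt(46.7)
= 4.237 MPa

4.237


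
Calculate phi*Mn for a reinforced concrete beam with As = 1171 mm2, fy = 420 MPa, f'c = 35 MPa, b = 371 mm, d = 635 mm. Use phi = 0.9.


a = As * fy / (0.85 * f'c * b)
= 1171 * 420 / (0.85 * 35 * 371)
= 44.56 mm
Mn = As * fy * (d - a/2) / 10^6
= 301.3479 kN-m
phi*Mn = 0.9 * 301.3479 = 271.21 kN-m

271.21


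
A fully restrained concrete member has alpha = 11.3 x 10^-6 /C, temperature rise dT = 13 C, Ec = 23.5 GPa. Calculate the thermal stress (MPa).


sigma = alpha * dT * Ec
= 11.3e-6 * 13 * 23.5 * 1000
= 3.452 MPa

3.452


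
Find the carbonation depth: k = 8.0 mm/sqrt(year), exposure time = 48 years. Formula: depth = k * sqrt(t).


depth = k * sqrt(t)
= 8.0 * sqrt(48)
= 55.43 mm

55.43


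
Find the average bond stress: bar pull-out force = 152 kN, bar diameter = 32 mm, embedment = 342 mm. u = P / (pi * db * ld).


u = P / (pi * db * ld)
= 152 * 1000 / (pi * 32 * 342)
= 4.421 MPa

4.421


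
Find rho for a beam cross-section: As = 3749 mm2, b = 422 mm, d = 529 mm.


rho = As / (b * d)
= 3749 / (422 * 529)
= 0.0168

0.0168


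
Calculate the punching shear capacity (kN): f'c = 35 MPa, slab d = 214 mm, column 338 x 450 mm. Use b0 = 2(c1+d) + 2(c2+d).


b0 = 2*(338 + 214) + 2*(450 + 214) = 2432 mm
Vc = 0.33 * sqrt(35) * 2432 * 214 / 1000
= 1016.07 kN

1016.07


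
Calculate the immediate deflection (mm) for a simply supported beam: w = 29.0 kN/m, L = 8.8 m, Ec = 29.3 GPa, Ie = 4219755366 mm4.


Convert: L = 8.8 m = 8800 mm, Ec = 29.3 GPa = 29300 MPa
delta = 5 * 29.0 * 8800^4 / (384 * 29300 * 4219755366)
= 18.32 mm

18.32


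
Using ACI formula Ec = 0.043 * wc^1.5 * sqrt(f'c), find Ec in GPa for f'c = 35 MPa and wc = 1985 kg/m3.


Ec = 0.043 * 1985^1.5 * sqrt(35) / 1000
= 22.5 GPa

22.5


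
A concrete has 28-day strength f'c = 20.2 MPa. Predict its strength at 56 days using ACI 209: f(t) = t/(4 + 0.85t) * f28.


f(56) = 56 / (4 + 0.85 * 56) * 20.2
= 56 / 51.6 * 20.2
= 21.92 MPa

21.92


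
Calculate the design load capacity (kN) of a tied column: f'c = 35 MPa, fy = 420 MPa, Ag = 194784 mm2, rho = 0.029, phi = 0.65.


Ast = rho * Ag = 0.029 * 194784 = 5648.736 mm2
phi*Pn = 0.65 * 0.80 * (0.85 * 35 * (194784 - 5648.736) + 420 * 5648.736) / 1000
= 4159.61 kN

4159.61


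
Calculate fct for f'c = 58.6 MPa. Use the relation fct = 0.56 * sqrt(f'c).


fct = 0.56 * sqrt(58.6)
= 0.56 * 7.655
= 4.287 MPa

4.287


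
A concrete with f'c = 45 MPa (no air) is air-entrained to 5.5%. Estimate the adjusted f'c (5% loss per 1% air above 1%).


Strength loss = (5.5 - 1) * 5 = 22.5%
f'c = 45 * (1 - 22.5/100)
= 34.88 MPa

34.88


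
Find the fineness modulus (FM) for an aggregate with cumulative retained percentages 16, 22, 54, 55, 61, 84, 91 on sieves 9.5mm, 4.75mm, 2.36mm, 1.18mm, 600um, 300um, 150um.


FM = sum(cumulative % retained) / 100
= 383 / 100
= 3.83

3.83


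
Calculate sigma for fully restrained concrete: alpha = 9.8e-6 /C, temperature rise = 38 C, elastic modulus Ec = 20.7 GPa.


sigma = alpha * dT * Ec
= 9.8e-6 * 38 * 20.7 * 1000
= 7.709 MPa

7.709


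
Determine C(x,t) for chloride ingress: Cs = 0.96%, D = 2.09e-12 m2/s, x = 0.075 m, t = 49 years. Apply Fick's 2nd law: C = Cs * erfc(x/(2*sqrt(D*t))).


t_seconds = 49 * 365.25 * 24 * 3600 = 1546322400.0 s
arg = 0.075 / (2 * sqrt(2.09e-12 * 1546322400.0))
= 0.6596
erfc(0.6596) = 0.3509
C = 0.96 * 0.3509 = 0.3368%

0.3368


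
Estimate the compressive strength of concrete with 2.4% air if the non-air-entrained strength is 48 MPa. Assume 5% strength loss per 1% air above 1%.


Strength loss = (2.4 - 1) * 5 = 7.0%
f'c = 48 * (1 - 7.0/100)
= 44.64 MPa

44.64


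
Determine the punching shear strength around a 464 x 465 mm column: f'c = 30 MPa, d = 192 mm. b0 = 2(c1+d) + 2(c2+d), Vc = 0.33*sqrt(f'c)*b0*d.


b0 = 2*(464 + 192) + 2*(465 + 192) = 2626 mm
Vc = 0.33 * sqrt(30) * 2626 * 192 / 1000
= 911.32 kN

911.32


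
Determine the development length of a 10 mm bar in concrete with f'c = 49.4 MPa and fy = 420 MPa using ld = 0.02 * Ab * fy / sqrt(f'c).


Ab = pi * 10^2 / 4 = 78.54 mm2
ld = 0.02 * 78.54 * 420 / sqrt(49.4)
= 93.9 mm

93.9


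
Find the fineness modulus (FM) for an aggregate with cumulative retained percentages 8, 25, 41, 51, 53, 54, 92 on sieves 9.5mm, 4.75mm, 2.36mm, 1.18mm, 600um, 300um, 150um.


FM = sum(cumulative % retained) / 100
= 324 / 100
= 3.24

3.24


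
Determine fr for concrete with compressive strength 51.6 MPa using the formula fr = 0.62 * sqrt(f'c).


fr = 0.62 * sqrt(51.6)
= 4.454 MPa

4.454


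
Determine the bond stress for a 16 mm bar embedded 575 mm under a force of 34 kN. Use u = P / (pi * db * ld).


u = P / (pi * db * ld)
= 34 * 1000 / (pi * 16 * 575)
= 1.176 MPa

1.176


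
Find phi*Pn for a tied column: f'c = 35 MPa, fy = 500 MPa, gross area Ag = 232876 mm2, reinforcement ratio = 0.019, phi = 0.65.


Ast = rho * Ag = 0.019 * 232876 = 4424.644 mm2
phi*Pn = 0.65 * 0.80 * (0.85 * 35 * (232876 - 4424.644) + 500 * 4424.644) / 1000
= 4684.55 kN

4684.55


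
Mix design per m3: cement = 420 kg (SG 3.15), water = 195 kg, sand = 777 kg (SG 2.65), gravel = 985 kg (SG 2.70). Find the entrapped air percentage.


Vol cement = 420 / (3.15 * 1000) = 0.133333 m3
Vol water = 195 / 1000 = 0.195 m3
Vol sand = 777 / (2.65 * 1000) = 0.293208 m3
Vol gravel = 985 / (2.70 * 1000) = 0.364815 m3
Total solid + water volume = 0.986356 m3
Air = (1 - 0.986356) * 100 = 1.36%

1.36


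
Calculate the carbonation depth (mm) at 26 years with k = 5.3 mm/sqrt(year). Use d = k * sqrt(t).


depth = k * sqrt(t)
= 5.3 * sqrt(26)
= 27.02 mm

27.02


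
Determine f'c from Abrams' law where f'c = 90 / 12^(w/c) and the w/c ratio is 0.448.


f'c = 90 / 12^0.448
= 90 / 3.044
= 29.56 MPa

29.56


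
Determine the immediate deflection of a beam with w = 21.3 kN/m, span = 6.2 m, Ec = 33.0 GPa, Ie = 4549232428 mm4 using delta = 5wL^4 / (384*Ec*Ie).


Convert: L = 6.2 m = 6200 mm, Ec = 33.0 GPa = 33000 MPa
delta = 5 * 21.3 * 6200^4 / (384 * 33000 * 4549232428)
= 2.73 mm

2.73


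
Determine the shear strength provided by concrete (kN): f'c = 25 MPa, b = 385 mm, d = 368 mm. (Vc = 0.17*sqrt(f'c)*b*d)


Vc = 0.17 * sqrt(25) * 385 * 368 / 1000
= 120.43 kN

120.43


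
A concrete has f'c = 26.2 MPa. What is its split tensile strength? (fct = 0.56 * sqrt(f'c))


fct = 0.56 * sqrt(26.2)
= 0.56 * 5.119
= 2.866 MPa

2.866


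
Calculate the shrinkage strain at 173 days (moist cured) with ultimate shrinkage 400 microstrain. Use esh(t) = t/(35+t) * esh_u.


esh(173) = 173 / (35 + 173) * 400
= 173 / 208 * 400
= 332.7 microstrain

332.7


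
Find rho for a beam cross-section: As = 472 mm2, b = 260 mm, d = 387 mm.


rho = As / (b * d)
= 472 / (260 * 387)
= 0.0047

0.0047


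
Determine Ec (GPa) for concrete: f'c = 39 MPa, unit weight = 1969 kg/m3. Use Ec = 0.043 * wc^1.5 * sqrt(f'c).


Ec = 0.043 * 1969^1.5 * sqrt(39) / 1000
= 23.46 GPa

23.46


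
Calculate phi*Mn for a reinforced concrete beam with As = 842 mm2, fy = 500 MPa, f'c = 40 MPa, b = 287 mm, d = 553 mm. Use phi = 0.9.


a = As * fy / (0.85 * f'c * b)
= 842 * 500 / (0.85 * 40 * 287)
= 43.1441 mm
Mn = As * fy * (d - a/2) / 10^6
= 223.7312 kN-m
phi*Mn = 0.9 * 223.7312 = 201.36 kN-m

201.36


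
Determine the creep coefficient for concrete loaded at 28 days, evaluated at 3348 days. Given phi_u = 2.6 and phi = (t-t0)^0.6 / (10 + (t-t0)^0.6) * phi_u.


dt = 3348 - 28 = 3320
phi = 3320^0.6 / (10 + 3320^0.6) * 2.6
= 2.414

2.414


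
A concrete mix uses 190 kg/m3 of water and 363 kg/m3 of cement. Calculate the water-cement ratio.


w/c = water / cement
w/c = 190 / 363 = 0.523

0.523


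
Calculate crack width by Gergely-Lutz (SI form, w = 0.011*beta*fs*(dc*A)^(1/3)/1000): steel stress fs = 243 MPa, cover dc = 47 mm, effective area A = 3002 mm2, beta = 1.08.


w = 0.011 * beta * fs * (dc * A)^(1/3) / 1000
= 0.011 * 1.08 * 243 * (47 * 3002)^(1/3) / 1000
= 0.15 mm

0.15


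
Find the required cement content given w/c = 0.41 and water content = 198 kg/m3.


Cement = water / (w/c)
= 198 / 0.41
= 482.9 kg/m3

482.9


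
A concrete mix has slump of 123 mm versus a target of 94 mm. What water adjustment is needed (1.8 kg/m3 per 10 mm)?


Difference = 94 - 123 = -29 mm
Water adjustment = -29 * 1.8 / 10 = -5.2 kg/m3

-5.2


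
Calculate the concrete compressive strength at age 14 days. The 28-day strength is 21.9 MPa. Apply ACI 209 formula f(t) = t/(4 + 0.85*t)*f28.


f(14) = 14 / (4 + 0.85 * 14) * 21.9
= 14 / 15.9 * 21.9
= 19.28 MPa

19.28


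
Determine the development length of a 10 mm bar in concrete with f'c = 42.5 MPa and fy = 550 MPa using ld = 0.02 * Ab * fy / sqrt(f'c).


Ab = pi * 10^2 / 4 = 78.54 mm2
ld = 0.02 * 78.54 * 550 / sqrt(42.5)
= 132.5 mm

132.5


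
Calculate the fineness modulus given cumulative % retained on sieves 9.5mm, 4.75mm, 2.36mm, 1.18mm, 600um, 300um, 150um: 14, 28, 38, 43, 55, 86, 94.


FM = sum(cumulative % retained) / 100
= 358 / 100
= 3.58

3.58


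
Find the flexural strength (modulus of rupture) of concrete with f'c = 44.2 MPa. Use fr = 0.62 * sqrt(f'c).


fr = 0.62 * sqrt(44.2)
= 4.122 MPa

4.122


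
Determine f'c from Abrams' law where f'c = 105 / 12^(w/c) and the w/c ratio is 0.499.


f'c = 105 / 12^0.499
= 105 / 3.456
= 30.39 MPa

30.39


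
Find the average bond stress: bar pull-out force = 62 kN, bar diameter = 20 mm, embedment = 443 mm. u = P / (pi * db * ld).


u = P / (pi * db * ld)
= 62 * 1000 / (pi * 20 * 443)
= 2.227 MPa

2.227


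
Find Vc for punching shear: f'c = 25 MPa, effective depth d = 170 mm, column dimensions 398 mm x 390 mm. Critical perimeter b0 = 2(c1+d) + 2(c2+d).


b0 = 2*(398 + 170) + 2*(390 + 170) = 2256 mm
Vc = 0.33 * sqrt(25) * 2256 * 170 / 1000
= 632.81 kN

632.81


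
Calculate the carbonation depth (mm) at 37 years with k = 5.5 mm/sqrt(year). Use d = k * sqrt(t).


depth = k * sqrt(t)
= 5.5 * sqrt(37)
= 33.46 mm

33.46


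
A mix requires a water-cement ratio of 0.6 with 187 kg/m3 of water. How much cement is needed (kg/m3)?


Cement = water / (w/c)
= 187 / 0.6
= 311.7 kg/m3

311.7


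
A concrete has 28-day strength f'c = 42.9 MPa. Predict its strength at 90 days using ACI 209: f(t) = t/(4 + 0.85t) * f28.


f(90) = 90 / (4 + 0.85 * 90) * 42.9
= 90 / 80.5 * 42.9
= 47.96 MPa

47.96


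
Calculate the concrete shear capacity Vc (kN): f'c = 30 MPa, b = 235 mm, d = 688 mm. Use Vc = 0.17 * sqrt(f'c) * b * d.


Vc = 0.17 * sqrt(30) * 235 * 688 / 1000
= 150.54 kN

150.54


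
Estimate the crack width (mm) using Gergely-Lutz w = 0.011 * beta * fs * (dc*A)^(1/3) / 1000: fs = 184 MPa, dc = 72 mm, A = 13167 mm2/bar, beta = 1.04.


w = 0.011 * beta * fs * (dc * A)^(1/3) / 1000
= 0.011 * 1.04 * 184 * (72 * 13167)^(1/3) / 1000
= 0.207 mm

0.207


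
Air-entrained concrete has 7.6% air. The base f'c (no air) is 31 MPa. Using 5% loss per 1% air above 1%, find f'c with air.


Strength loss = (7.6 - 1) * 5 = 33.0%
f'c = 31 * (1 - 33.0/100)
= 20.77 MPa

20.77


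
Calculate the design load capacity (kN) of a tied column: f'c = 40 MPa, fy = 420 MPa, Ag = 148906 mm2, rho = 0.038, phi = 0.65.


Ast = rho * Ag = 0.038 * 148906 = 5658.428 mm2
phi*Pn = 0.65 * 0.80 * (0.85 * 40 * (148906 - 5658.428) + 420 * 5658.428) / 1000
= 3768.42 kN

3768.42


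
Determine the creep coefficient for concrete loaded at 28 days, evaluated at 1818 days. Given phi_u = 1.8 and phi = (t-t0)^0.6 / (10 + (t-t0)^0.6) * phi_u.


dt = 1818 - 28 = 1790
phi = 1790^0.6 / (10 + 1790^0.6) * 1.8
= 1.619

1.619


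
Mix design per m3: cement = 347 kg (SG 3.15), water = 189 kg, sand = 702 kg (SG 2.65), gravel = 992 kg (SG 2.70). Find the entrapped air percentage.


Vol cement = 347 / (3.15 * 1000) = 0.110159 m3
Vol water = 189 / 1000 = 0.189 m3
Vol sand = 702 / (2.65 * 1000) = 0.264906 m3
Vol gravel = 992 / (2.70 * 1000) = 0.367407 m3
Total solid + water volume = 0.931472 m3
Air = (1 - 0.931472) * 100 = 6.85%

6.85


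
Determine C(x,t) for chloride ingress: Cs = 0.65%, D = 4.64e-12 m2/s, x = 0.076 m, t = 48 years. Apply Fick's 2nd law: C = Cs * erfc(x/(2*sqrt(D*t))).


t_seconds = 48 * 365.25 * 24 * 3600 = 1514764800.0 s
arg = 0.076 / (2 * sqrt(4.64e-12 * 1514764800.0))
= 0.4533
erfc(0.4533) = 0.5215
C = 0.65 * 0.5215 = 0.339%

0.339


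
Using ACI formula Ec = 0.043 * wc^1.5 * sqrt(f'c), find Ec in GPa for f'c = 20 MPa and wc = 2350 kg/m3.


Ec = 0.043 * 2350^1.5 * sqrt(20) / 1000
= 21.91 GPa

21.91


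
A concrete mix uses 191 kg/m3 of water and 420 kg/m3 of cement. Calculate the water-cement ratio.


w/c = water / cement
w/c = 191 / 420 = 0.455

0.455


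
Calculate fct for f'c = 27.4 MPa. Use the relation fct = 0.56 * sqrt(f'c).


fct = 0.56 * sqrt(27.4)
= 0.56 * 5.235
= 2.931 MPa

2.931


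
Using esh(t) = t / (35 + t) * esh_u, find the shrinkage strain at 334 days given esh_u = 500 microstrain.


esh(334) = 334 / (35 + 334) * 500
= 334 / 369 * 500
= 452.6 microstrain

452.6


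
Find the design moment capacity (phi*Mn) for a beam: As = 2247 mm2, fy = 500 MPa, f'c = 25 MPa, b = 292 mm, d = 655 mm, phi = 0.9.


a = As * fy / (0.85 * f'c * b)
= 2247 * 500 / (0.85 * 25 * 292)
= 181.0637 mm
Mn = As * fy * (d - a/2) / 10^6
= 634.18 kN-m
phi*Mn = 0.9 * 634.18 = 570.76 kN-m

570.76


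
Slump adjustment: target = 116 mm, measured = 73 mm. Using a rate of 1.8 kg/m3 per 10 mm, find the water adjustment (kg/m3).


Difference = 116 - 73 = 43 mm
Water adjustment = 43 * 1.8 / 10 = 7.7 kg/m3

7.7
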